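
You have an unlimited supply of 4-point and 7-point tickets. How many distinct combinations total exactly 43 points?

2

Need nonnegative integers with 4j + 7k = 43.
gcd(4, 7) = 1, and 4·(2) + 7·(-1) = 1.
So (j₀, k₀) = (86, -43); general j = 86 + 7t, k = -43 - 4t.
j ≥ 0 ⇒ t ≥ -12; k ≥ 0 ⇒ t ≤ -11. That's 2 values of t.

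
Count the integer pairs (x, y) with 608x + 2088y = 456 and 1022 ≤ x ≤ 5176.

gcd(2088, 608) = 8.
By Bézout, 608*(79) + 2088*(-23) = 8.
Particular solution: (66, -19).
General solution: x = 66 + 261t, y = -19 - 76t for integer t.
1022 ≤ 66 + 261t ≤ 5176 gives t ∈ [4, 19], which is 16 values.

16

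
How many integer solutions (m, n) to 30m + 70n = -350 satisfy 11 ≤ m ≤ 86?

gcd(70, 30):
  70 = 2·30 + 10
  30 = 3·10
so gcd(70, 30) = 10.
Back-substitute for Bézout coefficients:
  10 = 70 - 2·30
  ... = 30·(-2) + 70·(1)
Scale by -35: particular solution (70, -35); reduce m mod 7: (0, -5).
General solution: m = 0 + 7t, n = -5 - 3t for integer t.
11 ≤ 0 + 7t ≤ 86 gives t ∈ [2, 12], which is 11 values.

11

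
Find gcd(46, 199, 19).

gcd(199, 46) = 1  (199 = 4·46 + 15, 46 = 3·15 + 1, 15 = 15·1).
gcd(1, 19) = 1.

1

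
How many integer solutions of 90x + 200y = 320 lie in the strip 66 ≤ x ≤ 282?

gcd(200, 90) = 10.
By Bézout, 90·(9) + 200·(-4) = 10.
Particular solution: (8, -2).
General solution: x = 8 + 20t, y = -2 - 9t for integer t.
66 ≤ 8 + 20t ≤ 282 gives t ∈ [3, 13], which is 11 values.

11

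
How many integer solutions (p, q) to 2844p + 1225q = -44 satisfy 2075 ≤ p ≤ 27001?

20

gcd(2844, 1225):
  2844 = 2×1225 + 394
  1225 = 3×394 + 43
  394 = 9×43 + 7
  43 = 6×7 + 1
  7 = 7×1
so gcd(2844, 1225) = 1.
Back-substitute for Bézout coefficients:
  1 = 43 - 6×7
  ... = 2844×(-171) + 1225×(397)
Scale by -44: particular solution (7524, -17468); reduce p mod 1225: (174, -404).
General solution: p = 174 + 1225t, q = -404 - 2844t for integer t.
2075 ≤ 174 + 1225t ≤ 27001 gives t ∈ [2, 21], which is 20 values.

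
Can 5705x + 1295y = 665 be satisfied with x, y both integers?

yes

gcd(5705, 1295):
  5705 = 4*1295 + 525
  1295 = 2*525 + 245
  525 = 2*245 + 35
  245 = 7*35
so gcd(5705, 1295) = 35.
35 divides 665, so integer solutions exist.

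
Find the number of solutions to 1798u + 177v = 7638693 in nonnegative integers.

gcd(1798, 177) = 1.
By Bézout, 1798*(19) + 177*(-193) = 1.
One solution: (123, 41907).
General: u = 123 + 177t, v = 41907 - 1798t.
u ≥ 0 ⇒ t ≥ 0; v ≥ 0 ⇒ t ≤ 23. So t ∈ [0, 23]: 24 solutions.

24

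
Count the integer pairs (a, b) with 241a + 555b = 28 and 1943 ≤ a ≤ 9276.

gcd(555, 241) = 1  (555 = 2×241 + 73, 241 = 3×73 + 22, 73 = 3×22 + 7, 22 = 3×7 + 1, 7 = 7×1).
Back-substituting, 241×(76) + 555×(-33) = 1.
Scale by 28: particular solution (2128, -924); reduce a mod 555: (463, -201).
General solution: a = 463 + 555t, b = -201 - 241t for integer t.
1943 ≤ 463 + 555t ≤ 9276 gives t ∈ [3, 15], which is 13 values.

13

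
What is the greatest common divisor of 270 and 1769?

1

gcd(1769, 270):
  1769 = 6·270 + 149
  270 = 1·149 + 121
  149 = 1·121 + 28
  121 = 4·28 + 9
  28 = 3·9 + 1
  9 = 9·1
so gcd(1769, 270) = 1.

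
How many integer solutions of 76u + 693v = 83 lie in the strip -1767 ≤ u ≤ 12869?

21

gcd(693, 76) = 1.
By Bézout, 76·(-155) + 693·(17) = 1.
Particular solution: (302, -33).
General solution: u = 302 + 693t, v = -33 - 76t for integer t.
-1767 ≤ 302 + 693t ≤ 12869 gives t ∈ [-2, 18], which is 21 values.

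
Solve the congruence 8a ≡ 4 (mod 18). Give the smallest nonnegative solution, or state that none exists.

gcd(18, 8) = 2.
2 divides 4, so solutions exist.
By Bézout, 8·(-2) + 18·(1) = 2.
So 8·(-2) ≡ 2 (mod 18); multiply by 2: a ≡ -4 (mod 9).
Smallest nonnegative: a = -4 mod 9 = 5.

5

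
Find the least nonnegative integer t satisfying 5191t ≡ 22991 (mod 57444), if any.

gcd(57444, 5191):
  57444 = 11·5191 + 343
  5191 = 15·343 + 46
  343 = 7·46 + 21
  46 = 2·21 + 4
  21 = 5·4 + 1
  4 = 4·1
so gcd(57444, 5191) = 1.
1 divides 22991, so solutions exist.
Back-substitute for Bézout coefficients:
  1 = 21 - 5·4
  ... = 5191·(-13733) + 57444·(1241)
So 5191·(-13733) ≡ 1 (mod 57444); multiply by 22991: t ≡ -315735403 (mod 57444).
Smallest nonnegative: t = -315735403 mod 57444 = 34265.

34265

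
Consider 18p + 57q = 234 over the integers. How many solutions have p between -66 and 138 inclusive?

gcd(57, 18) = 3.
By Bézout, 18*(-3) + 57*(1) = 3.
Particular solution: (13, 0).
General solution: p = 13 + 19t, q = 0 - 6t for integer t.
-66 ≤ 13 + 19t ≤ 138 gives t ∈ [-4, 6], which is 11 values.

11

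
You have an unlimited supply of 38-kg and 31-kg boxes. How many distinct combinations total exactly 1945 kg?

Need nonnegative integers with 38j + 31k = 1945.
gcd(38, 31) = 1, and 38·(9) + 31·(-11) = 1.
So (j₀, k₀) = (17505, -21395); general j = 17505 + 31t, k = -21395 - 38t.
j ≥ 0 ⇒ t ≥ -564; k ≥ 0 ⇒ t ≤ -564. That's 1 value of t.

1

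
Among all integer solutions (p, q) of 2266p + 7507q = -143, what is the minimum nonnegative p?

gcd(7507, 2266):
  7507 = 3*2266 + 709
  2266 = 3*709 + 139
  709 = 5*139 + 14
  139 = 9*14 + 13
  14 = 1*13 + 1
  13 = 13*1
so gcd(7507, 2266) = 1.
1 divides -143, so solutions exist.
Back-substitute for Bézout coefficients:
  1 = 14 - 1*13
  ... = 2266*(-540) + 7507*(163)
Scale by -143/1 = -143: (p₀, q₀) = (77220, -23309).
General solution: p = 77220 + 7507t, q = -23309 - 2266t for integer t.
p ≥ 0: smallest is 77220 mod 7507 = 2150 (at t = -10), with q = -649.

2150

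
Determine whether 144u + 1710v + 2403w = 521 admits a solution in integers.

gcd(1710, 144) = 18.
gcd(18, 2403) = 9.
9 does not divide 521 (remainder 8), so no integer solutions.

no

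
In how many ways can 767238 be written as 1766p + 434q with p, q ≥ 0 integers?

2

gcd(1766, 434) = 2.
By Bézout, 1766·(29) + 434·(-118) = 2.
One solution: (12, 1719).
General: p = 12 + 217t, q = 1719 - 883t.
p ≥ 0 ⇒ t ≥ 0; q ≥ 0 ⇒ t ≤ 1. So t ∈ [0, 1]: 2 solutions.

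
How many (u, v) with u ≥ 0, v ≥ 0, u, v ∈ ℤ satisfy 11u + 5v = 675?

13

gcd(11, 5) = 1.
By Bézout, 11*(1) + 5*(-2) = 1.
One solution: (0, 135).
General: u = 0 + 5t, v = 135 - 11t.
u ≥ 0 ⇒ t ≥ 0; v ≥ 0 ⇒ t ≤ 12. So t ∈ [0, 12]: 13 solutions.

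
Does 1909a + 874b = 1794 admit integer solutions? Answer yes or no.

gcd(1909, 874) = 23  (1909 = 2×874 + 161, 874 = 5×161 + 69, 161 = 2×69 + 23, 69 = 3×23).
23 divides 1794, so integer solutions exist.

yes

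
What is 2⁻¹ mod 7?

gcd(7, 2) = 1.
By Bézout, 2×(-3) + 7×(1) = 1.
So 2×-3 ≡ 1 (mod 7), and -3 mod 7 = 4.

4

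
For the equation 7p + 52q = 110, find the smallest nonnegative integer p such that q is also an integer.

38

gcd(52, 7):
  52 = 7*7 + 3
  7 = 2*3 + 1
  3 = 3*1
so gcd(52, 7) = 1.
1 divides 110, so solutions exist.
Back-substitute for Bézout coefficients:
  1 = 7 - 2*3
  ... = 7*(15) + 52*(-2)
Scale by 110/1 = 110: (p₀, q₀) = (1650, -220).
General solution: p = 1650 + 52t, q = -220 - 7t for integer t.
p ≥ 0: smallest is 1650 mod 52 = 38 (at t = -31), with q = -3.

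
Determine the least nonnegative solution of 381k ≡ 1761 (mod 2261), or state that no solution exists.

2141

gcd(2261, 381):
  2261 = 5·381 + 356
  381 = 1·356 + 25
  356 = 14·25 + 6
  25 = 4·6 + 1
  6 = 6·1
so gcd(2261, 381) = 1.
1 divides 1761, so solutions exist.
Back-substitute for Bézout coefficients:
  1 = 25 - 4·6
  ... = 381·(362) + 2261·(-61)
So 381·(362) ≡ 1 (mod 2261); multiply by 1761: k ≡ 637482 (mod 2261).
Smallest nonnegative: k = 637482 mod 2261 = 2141.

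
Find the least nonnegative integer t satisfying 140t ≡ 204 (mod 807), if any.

624

gcd(807, 140):
  807 = 5·140 + 107
  140 = 1·107 + 33
  107 = 3·33 + 8
  33 = 4·8 + 1
  8 = 8·1
so gcd(807, 140) = 1.
1 divides 204, so solutions exist.
Back-substitute for Bézout coefficients:
  1 = 33 - 4·8
  ... = 140·(98) + 807·(-17)
So 140·(98) ≡ 1 (mod 807); multiply by 204: t ≡ 19992 (mod 807).
Smallest nonnegative: t = 19992 mod 807 = 624.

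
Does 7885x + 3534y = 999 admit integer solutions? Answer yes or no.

gcd(7885, 3534) = 19  (7885 = 2*3534 + 817, 3534 = 4*817 + 266, 817 = 3*266 + 19, 266 = 14*19).
19 does not divide 999 (remainder 11), so no integer solutions.

no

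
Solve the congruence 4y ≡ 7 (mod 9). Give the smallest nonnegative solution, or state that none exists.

4

gcd(9, 4) = 1  (9 = 2×4 + 1, 4 = 4×1).
1 divides 7, so solutions exist.
Back-substituting, 4×(-2) + 9×(1) = 1.
So 4×(-2) ≡ 1 (mod 9); multiply by 7: y ≡ -14 (mod 9).
Smallest nonnegative: y = -14 mod 9 = 4.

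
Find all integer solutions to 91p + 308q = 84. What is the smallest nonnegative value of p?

28

gcd(308, 91) = 7.
7 divides 84, so solutions exist.
By Bézout, 91×(17) + 308×(-5) = 7.
Scale by 84/7 = 12: (p₀, q₀) = (204, -60).
General solution: p = 204 + 44t, q = -60 - 13t for integer t.
p ≥ 0: smallest is 204 mod 44 = 28 (at t = -4), with q = -8.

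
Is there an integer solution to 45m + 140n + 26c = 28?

gcd(140, 45) = 5  (140 = 3*45 + 5, 45 = 9*5).
gcd(5, 26) = 1.
1 divides 28, so integer solutions exist.

yes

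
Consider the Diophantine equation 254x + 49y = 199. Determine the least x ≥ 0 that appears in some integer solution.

gcd(254, 49) = 1  (254 = 5×49 + 9, 49 = 5×9 + 4, 9 = 2×4 + 1, 4 = 4×1).
1 divides 199, so solutions exist.
Back-substituting, 254×(11) + 49×(-57) = 1.
Scale by 199/1 = 199: (x₀, y₀) = (2189, -11343).
General solution: x = 2189 + 49t, y = -11343 - 254t for integer t.
x ≥ 0: smallest is 2189 mod 49 = 33 (at t = -44), with y = -167.

33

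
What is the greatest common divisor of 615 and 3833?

gcd(3833, 615) = 1  (3833 = 6·615 + 143, 615 = 4·143 + 43, 143 = 3·43 + 14, 43 = 3·14 + 1, 14 = 14·1).

1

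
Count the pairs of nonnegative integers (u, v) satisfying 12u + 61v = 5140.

gcd(61, 12) = 1  (61 = 5×12 + 1, 12 = 12×1).
Back-substituting, 12×(-5) + 61×(1) = 1.
Scale by 5140: one solution is (-25700, 5140). Reduce u mod 61: (42, 76).
General: u = 42 + 61t, v = 76 - 12t.
u ≥ 0 ⇒ t ≥ 0; v ≥ 0 ⇒ t ≤ 6. So t ∈ [0, 6]: 7 solutions.

7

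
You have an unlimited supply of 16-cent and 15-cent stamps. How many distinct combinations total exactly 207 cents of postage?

1

Need nonnegative integers with 16j + 15k = 207.
gcd(16, 15) = 1, and 16·(1) + 15·(-1) = 1.
So (j₀, k₀) = (207, -207); general j = 207 + 15t, k = -207 - 16t.
j ≥ 0 ⇒ t ≥ -13; k ≥ 0 ⇒ t ≤ -13. That's 1 value of t.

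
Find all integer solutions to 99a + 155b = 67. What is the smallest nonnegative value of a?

68

gcd(155, 99) = 1.
1 divides 67, so solutions exist.
By Bézout, 99*(-36) + 155*(23) = 1.
Scale by 67/1 = 67: (a₀, b₀) = (-2412, 1541).
General solution: a = -2412 + 155t, b = 1541 - 99t for integer t.
a ≥ 0: smallest is -2412 mod 155 = 68 (at t = 16), with b = -43.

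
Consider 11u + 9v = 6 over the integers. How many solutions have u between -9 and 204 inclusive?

gcd(11, 9):
  11 = 1×9 + 2
  9 = 4×2 + 1
  2 = 2×1
so gcd(11, 9) = 1.
Back-substitute for Bézout coefficients:
  1 = 9 - 4×2
  ... = 11×(-4) + 9×(5)
Scale by 6: particular solution (-24, 30); reduce u mod 9: (3, -3).
General solution: u = 3 + 9t, v = -3 - 11t for integer t.
-9 ≤ 3 + 9t ≤ 204 gives t ∈ [-1, 22], which is 24 values.

24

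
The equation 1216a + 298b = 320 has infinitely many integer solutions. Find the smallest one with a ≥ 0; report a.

gcd(1216, 298):
  1216 = 4×298 + 24
  298 = 12×24 + 10
  24 = 2×10 + 4
  10 = 2×4 + 2
  4 = 2×2
so gcd(1216, 298) = 2.
2 divides 320, so solutions exist.
Back-substitute for Bézout coefficients:
  2 = 10 - 2×4
  ... = 1216×(-62) + 298×(253)
Scale by 320/2 = 160: (a₀, b₀) = (-9920, 40480).
General solution: a = -9920 + 149t, b = 40480 - 608t for integer t.
a ≥ 0: smallest is -9920 mod 149 = 63 (at t = 67), with b = -256.

63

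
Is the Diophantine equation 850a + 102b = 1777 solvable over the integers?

gcd(850, 102) = 34  (850 = 8·102 + 34, 102 = 3·34).
34 does not divide 1777 (remainder 9), so no integer solutions.

no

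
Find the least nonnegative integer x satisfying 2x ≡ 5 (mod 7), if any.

6

gcd(7, 2):
  7 = 3*2 + 1
  2 = 2*1
so gcd(7, 2) = 1.
1 divides 5, so solutions exist.
Back-substitute for Bézout coefficients:
  1 = 7 - 3*2
  ... = 2*(-3) + 7*(1)
So 2*(-3) ≡ 1 (mod 7); multiply by 5: x ≡ -15 (mod 7).
Smallest nonnegative: x = -15 mod 7 = 6.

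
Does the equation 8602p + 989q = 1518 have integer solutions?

gcd(8602, 989):
  8602 = 8·989 + 690
  989 = 1·690 + 299
  690 = 2·299 + 92
  299 = 3·92 + 23
  92 = 4·23
so gcd(8602, 989) = 23.
23 divides 1518, so integer solutions exist.

yes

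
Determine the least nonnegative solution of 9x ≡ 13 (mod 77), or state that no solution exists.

gcd(77, 9):
  77 = 8·9 + 5
  9 = 1·5 + 4
  5 = 1·4 + 1
  4 = 4·1
so gcd(77, 9) = 1.
1 divides 13, so solutions exist.
Back-substitute for Bézout coefficients:
  1 = 5 - 1·4
  ... = 9·(-17) + 77·(2)
So 9·(-17) ≡ 1 (mod 77); multiply by 13: x ≡ -221 (mod 77).
Smallest nonnegative: x = -221 mod 77 = 10.

10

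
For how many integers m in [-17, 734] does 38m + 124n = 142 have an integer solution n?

12

gcd(124, 38):
  124 = 3×38 + 10
  38 = 3×10 + 8
  10 = 1×8 + 2
  8 = 4×2
so gcd(124, 38) = 2.
Back-substitute for Bézout coefficients:
  2 = 10 - 1×8
  ... = 38×(-13) + 124×(4)
Scale by 71: particular solution (-923, 284); reduce m mod 62: (7, -1).
General solution: m = 7 + 62t, n = -1 - 19t for integer t.
-17 ≤ 7 + 62t ≤ 734 gives t ∈ [0, 11], which is 12 values.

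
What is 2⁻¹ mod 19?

10

gcd(19, 2) = 1  (19 = 9·2 + 1, 2 = 2·1).
Back-substituting, 2·(-9) + 19·(1) = 1.
So 2·-9 ≡ 1 (mod 19), and -9 mod 19 = 10.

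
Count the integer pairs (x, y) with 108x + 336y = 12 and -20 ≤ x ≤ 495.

gcd(336, 108) = 12.
By Bézout, 108×(-3) + 336×(1) = 12.
Particular solution: (25, -8).
General solution: x = 25 + 28t, y = -8 - 9t for integer t.
-20 ≤ 25 + 28t ≤ 495 gives t ∈ [-1, 16], which is 18 values.

18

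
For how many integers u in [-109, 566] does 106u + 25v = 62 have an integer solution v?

gcd(106, 25):
  106 = 4·25 + 6
  25 = 4·6 + 1
  6 = 6·1
so gcd(106, 25) = 1.
Back-substitute for Bézout coefficients:
  1 = 25 - 4·6
  ... = 106·(-4) + 25·(17)
Scale by 62: particular solution (-248, 1054); reduce u mod 25: (2, -6).
General solution: u = 2 + 25t, v = -6 - 106t for integer t.
-109 ≤ 2 + 25t ≤ 566 gives t ∈ [-4, 22], which is 27 values.

27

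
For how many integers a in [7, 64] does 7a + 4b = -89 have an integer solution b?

gcd(7, 4) = 1  (7 = 1*4 + 3, 4 = 1*3 + 1, 3 = 3*1).
Back-substituting, 7*(-1) + 4*(2) = 1.
Scale by -89: particular solution (89, -178); reduce a mod 4: (1, -24).
General solution: a = 1 + 4t, b = -24 - 7t for integer t.
7 ≤ 1 + 4t ≤ 64 gives t ∈ [2, 15], which is 14 values.

14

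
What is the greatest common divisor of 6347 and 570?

1

gcd(6347, 570):
  6347 = 11×570 + 77
  570 = 7×77 + 31
  77 = 2×31 + 15
  31 = 2×15 + 1
  15 = 15×1
so gcd(6347, 570) = 1.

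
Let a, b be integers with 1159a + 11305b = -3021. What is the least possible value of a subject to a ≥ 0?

gcd(11305, 1159) = 19  (11305 = 9*1159 + 874, 1159 = 1*874 + 285, 874 = 3*285 + 19, 285 = 15*19).
19 divides -3021, so solutions exist.
Back-substituting, 1159*(-39) + 11305*(4) = 19.
Scale by -3021/19 = -159: (a₀, b₀) = (6201, -636).
General solution: a = 6201 + 595t, b = -636 - 61t for integer t.
a ≥ 0: smallest is 6201 mod 595 = 251 (at t = -10), with b = -26.

251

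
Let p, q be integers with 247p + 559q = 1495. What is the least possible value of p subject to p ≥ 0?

gcd(559, 247):
  559 = 2·247 + 65
  247 = 3·65 + 52
  65 = 1·52 + 13
  52 = 4·13
so gcd(559, 247) = 13.
13 divides 1495, so solutions exist.
Back-substitute for Bézout coefficients:
  13 = 65 - 1·52
  ... = 247·(-9) + 559·(4)
Scale by 1495/13 = 115: (p₀, q₀) = (-1035, 460).
General solution: p = -1035 + 43t, q = 460 - 19t for integer t.
p ≥ 0: smallest is -1035 mod 43 = 40 (at t = 25), with q = -15.

40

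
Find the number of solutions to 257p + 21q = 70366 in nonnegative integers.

13

gcd(257, 21) = 1.
By Bézout, 257*(-4) + 21*(49) = 1.
One solution: (20, 3106).
General: p = 20 + 21t, q = 3106 - 257t.
p ≥ 0 ⇒ t ≥ 0; q ≥ 0 ⇒ t ≤ 12. So t ∈ [0, 12]: 13 solutions.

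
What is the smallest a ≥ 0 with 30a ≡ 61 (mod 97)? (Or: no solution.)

57

gcd(97, 30) = 1.
1 divides 61, so solutions exist.
By Bézout, 30×(-42) + 97×(13) = 1.
So 30×(-42) ≡ 1 (mod 97); multiply by 61: a ≡ -2562 (mod 97).
Smallest nonnegative: a = -2562 mod 97 = 57.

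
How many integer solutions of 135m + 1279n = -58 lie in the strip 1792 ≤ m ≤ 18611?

gcd(1279, 135) = 1.
By Bézout, 135*(-180) + 1279*(19) = 1.
Particular solution: (208, -22).
General solution: m = 208 + 1279t, n = -22 - 135t for integer t.
1792 ≤ 208 + 1279t ≤ 18611 gives t ∈ [2, 14], which is 13 values.

13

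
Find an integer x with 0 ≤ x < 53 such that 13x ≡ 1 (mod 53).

gcd(53, 13):
  53 = 4*13 + 1
  13 = 13*1
so gcd(53, 13) = 1.
Back-substitute for Bézout coefficients:
  1 = 53 - 4*13
  ... = 13*(-4) + 53*(1)
So 13*-4 ≡ 1 (mod 53), and -4 mod 53 = 49.

49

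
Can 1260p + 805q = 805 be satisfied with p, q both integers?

gcd(1260, 805):
  1260 = 1·805 + 455
  805 = 1·455 + 350
  455 = 1·350 + 105
  350 = 3·105 + 35
  105 = 3·35
so gcd(1260, 805) = 35.
35 divides 805, so integer solutions exist.

yes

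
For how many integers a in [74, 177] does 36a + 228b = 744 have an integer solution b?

gcd(228, 36):
  228 = 6·36 + 12
  36 = 3·12
so gcd(228, 36) = 12.
Back-substitute for Bézout coefficients:
  12 = 228 - 6·36
  ... = 36·(-6) + 228·(1)
Scale by 62: particular solution (-372, 62); reduce a mod 19: (8, 2).
General solution: a = 8 + 19t, b = 2 - 3t for integer t.
74 ≤ 8 + 19t ≤ 177 gives t ∈ [4, 8], which is 5 values.

5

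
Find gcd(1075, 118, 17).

1

gcd(1075, 118):
  1075 = 9·118 + 13
  118 = 9·13 + 1
  13 = 13·1
so gcd(1075, 118) = 1.
gcd(1, 17) = 1.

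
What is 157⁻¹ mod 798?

61

gcd(798, 157) = 1  (798 = 5×157 + 13, 157 = 12×13 + 1, 13 = 13×1).
Back-substituting, 157×(61) + 798×(-12) = 1.
So 157×61 ≡ 1 (mod 798), and 61 mod 798 = 61.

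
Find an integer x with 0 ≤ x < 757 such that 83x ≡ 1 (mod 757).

529

gcd(757, 83) = 1  (757 = 9·83 + 10, 83 = 8·10 + 3, 10 = 3·3 + 1, 3 = 3·1).
Back-substituting, 83·(-228) + 757·(25) = 1.
So 83·-228 ≡ 1 (mod 757), and -228 mod 757 = 529.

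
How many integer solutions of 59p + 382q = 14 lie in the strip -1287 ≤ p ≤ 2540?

gcd(382, 59) = 1.
By Bézout, 59*(-123) + 382*(19) = 1.
Particular solution: (188, -29).
General solution: p = 188 + 382t, q = -29 - 59t for integer t.
-1287 ≤ 188 + 382t ≤ 2540 gives t ∈ [-3, 6], which is 10 values.

10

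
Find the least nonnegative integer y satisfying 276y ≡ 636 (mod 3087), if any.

226

gcd(3087, 276):
  3087 = 11×276 + 51
  276 = 5×51 + 21
  51 = 2×21 + 9
  21 = 2×9 + 3
  9 = 3×3
so gcd(3087, 276) = 3.
3 divides 636, so solutions exist.
Back-substitute for Bézout coefficients:
  3 = 21 - 2×9
  ... = 276×(302) + 3087×(-27)
So 276×(302) ≡ 3 (mod 3087); multiply by 212: y ≡ 64024 (mod 1029).
Smallest nonnegative: y = 64024 mod 1029 = 226.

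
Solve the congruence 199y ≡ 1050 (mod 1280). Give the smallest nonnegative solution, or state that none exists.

790

gcd(1280, 199):
  1280 = 6·199 + 86
  199 = 2·86 + 27
  86 = 3·27 + 5
  27 = 5·5 + 2
  5 = 2·2 + 1
  2 = 2·1
so gcd(1280, 199) = 1.
1 divides 1050, so solutions exist.
Back-substitute for Bézout coefficients:
  1 = 5 - 2·2
  ... = 199·(-521) + 1280·(81)
So 199·(-521) ≡ 1 (mod 1280); multiply by 1050: y ≡ -547050 (mod 1280).
Smallest nonnegative: y = -547050 mod 1280 = 790.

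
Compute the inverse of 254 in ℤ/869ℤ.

gcd(869, 254) = 1  (869 = 3×254 + 107, 254 = 2×107 + 40, 107 = 2×40 + 27, 40 = 1×27 + 13, 27 = 2×13 + 1, 13 = 13×1).
Back-substituting, 254×(-65) + 869×(19) = 1.
So 254×-65 ≡ 1 (mod 869), and -65 mod 869 = 804.

804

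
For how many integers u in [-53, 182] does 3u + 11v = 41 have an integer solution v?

21

gcd(11, 3) = 1.
By Bézout, 3*(4) + 11*(-1) = 1.
Particular solution: (10, 1).
General solution: u = 10 + 11t, v = 1 - 3t for integer t.
-53 ≤ 10 + 11t ≤ 182 gives t ∈ [-5, 15], which is 21 values.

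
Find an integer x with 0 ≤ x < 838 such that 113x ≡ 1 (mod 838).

89

gcd(838, 113):
  838 = 7·113 + 47
  113 = 2·47 + 19
  47 = 2·19 + 9
  19 = 2·9 + 1
  9 = 9·1
so gcd(838, 113) = 1.
Back-substitute for Bézout coefficients:
  1 = 19 - 2·9
  ... = 113·(89) + 838·(-12)
So 113·89 ≡ 1 (mod 838), and 89 mod 838 = 89.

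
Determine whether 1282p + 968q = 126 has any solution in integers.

yes

gcd(1282, 968) = 2  (1282 = 1·968 + 314, 968 = 3·314 + 26, 314 = 12·26 + 2, 26 = 13·2).
2 divides 126, so integer solutions exist.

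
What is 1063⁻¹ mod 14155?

2317

gcd(14155, 1063):
  14155 = 13×1063 + 336
  1063 = 3×336 + 55
  336 = 6×55 + 6
  55 = 9×6 + 1
  6 = 6×1
so gcd(14155, 1063) = 1.
Back-substitute for Bézout coefficients:
  1 = 55 - 9×6
  ... = 1063×(2317) + 14155×(-174)
So 1063×2317 ≡ 1 (mod 14155), and 2317 mod 14155 = 2317.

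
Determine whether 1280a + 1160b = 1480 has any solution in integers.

gcd(1280, 1160):
  1280 = 1·1160 + 120
  1160 = 9·120 + 80
  120 = 1·80 + 40
  80 = 2·40
so gcd(1280, 1160) = 40.
40 divides 1480, so integer solutions exist.

yes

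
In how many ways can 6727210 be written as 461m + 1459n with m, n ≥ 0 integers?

gcd(1459, 461) = 1  (1459 = 3*461 + 76, 461 = 6*76 + 5, 76 = 15*5 + 1, 5 = 5*1).
Back-substituting, 461*(-288) + 1459*(91) = 1.
Scale by 6727210: one solution is (-1937436480, 612176110). Reduce m mod 1459: (259, 4529).
General: m = 259 + 1459t, n = 4529 - 461t.
m ≥ 0 ⇒ t ≥ 0; n ≥ 0 ⇒ t ≤ 9. So t ∈ [0, 9]: 10 solutions.

10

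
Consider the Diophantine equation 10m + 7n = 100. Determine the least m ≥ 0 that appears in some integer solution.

3

gcd(10, 7) = 1.
1 divides 100, so solutions exist.
By Bézout, 10*(-2) + 7*(3) = 1.
Scale by 100/1 = 100: (m₀, n₀) = (-200, 300).
General solution: m = -200 + 7t, n = 300 - 10t for integer t.
m ≥ 0: smallest is -200 mod 7 = 3 (at t = 29), with n = 10.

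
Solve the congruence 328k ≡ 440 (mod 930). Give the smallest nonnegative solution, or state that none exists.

gcd(930, 328):
  930 = 2·328 + 274
  328 = 1·274 + 54
  274 = 5·54 + 4
  54 = 13·4 + 2
  4 = 2·2
so gcd(930, 328) = 2.
2 divides 440, so solutions exist.
Back-substitute for Bézout coefficients:
  2 = 54 - 13·4
  ... = 328·(224) + 930·(-79)
So 328·(224) ≡ 2 (mod 930); multiply by 220: k ≡ 49280 (mod 465).
Smallest nonnegative: k = 49280 mod 465 = 455.

455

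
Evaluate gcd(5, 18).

gcd(18, 5) = 1  (18 = 3·5 + 3, 5 = 1·3 + 2, 3 = 1·2 + 1, 2 = 2·1).

1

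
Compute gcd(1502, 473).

gcd(1502, 473):
  1502 = 3*473 + 83
  473 = 5*83 + 58
  83 = 1*58 + 25
  58 = 2*25 + 8
  25 = 3*8 + 1
  8 = 8*1
so gcd(1502, 473) = 1.

1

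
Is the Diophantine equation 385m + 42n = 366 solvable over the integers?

no

gcd(385, 42) = 7.
7 does not divide 366 (remainder 2), so no integer solutions.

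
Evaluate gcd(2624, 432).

gcd(2624, 432):
  2624 = 6×432 + 32
  432 = 13×32 + 16
  32 = 2×16
so gcd(2624, 432) = 16.

16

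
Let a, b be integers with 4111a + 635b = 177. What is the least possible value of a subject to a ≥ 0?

gcd(4111, 635):
  4111 = 6*635 + 301
  635 = 2*301 + 33
  301 = 9*33 + 4
  33 = 8*4 + 1
  4 = 4*1
so gcd(4111, 635) = 1.
1 divides 177, so solutions exist.
Back-substitute for Bézout coefficients:
  1 = 33 - 8*4
  ... = 4111*(-154) + 635*(997)
Scale by 177/1 = 177: (a₀, b₀) = (-27258, 176469).
General solution: a = -27258 + 635t, b = 176469 - 4111t for integer t.
a ≥ 0: smallest is -27258 mod 635 = 47 (at t = 43), with b = -304.

47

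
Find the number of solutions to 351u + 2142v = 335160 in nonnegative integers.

gcd(2142, 351) = 9  (2142 = 6*351 + 36, 351 = 9*36 + 27, 36 = 1*27 + 9, 27 = 3*9).
Back-substituting, 351*(-61) + 2142*(10) = 9.
Scale by 37240: one solution is (-2271640, 372400). Reduce u mod 238: (70, 145).
General: u = 70 + 238t, v = 145 - 39t.
u ≥ 0 ⇒ t ≥ 0; v ≥ 0 ⇒ t ≤ 3. So t ∈ [0, 3]: 4 solutions.

4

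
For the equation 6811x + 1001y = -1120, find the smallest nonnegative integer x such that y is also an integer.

gcd(6811, 1001):
  6811 = 6×1001 + 805
  1001 = 1×805 + 196
  805 = 4×196 + 21
  196 = 9×21 + 7
  21 = 3×7
so gcd(6811, 1001) = 7.
7 divides -1120, so solutions exist.
Back-substitute for Bézout coefficients:
  7 = 196 - 9×21
  ... = 6811×(-46) + 1001×(313)
Scale by -1120/7 = -160: (x₀, y₀) = (7360, -50080).
General solution: x = 7360 + 143t, y = -50080 - 973t for integer t.
x ≥ 0: smallest is 7360 mod 143 = 67 (at t = -51), with y = -457.

67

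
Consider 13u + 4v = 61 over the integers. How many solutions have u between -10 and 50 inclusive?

15

gcd(13, 4):
  13 = 3·4 + 1
  4 = 4·1
so gcd(13, 4) = 1.
Back-substitute for Bézout coefficients:
  1 = 13 - 3·4
  ... = 13·(1) + 4·(-3)
Scale by 61: particular solution (61, -183); reduce u mod 4: (1, 12).
General solution: u = 1 + 4t, v = 12 - 13t for integer t.
-10 ≤ 1 + 4t ≤ 50 gives t ∈ [-2, 12], which is 15 values.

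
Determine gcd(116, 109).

1

gcd(116, 109) = 1  (116 = 1·109 + 7, 109 = 15·7 + 4, 7 = 1·4 + 3, 4 = 1·3 + 1, 3 = 3·1).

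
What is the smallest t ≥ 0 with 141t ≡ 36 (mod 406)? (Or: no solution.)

78

gcd(406, 141) = 1  (406 = 2·141 + 124, 141 = 1·124 + 17, 124 = 7·17 + 5, 17 = 3·5 + 2, 5 = 2·2 + 1, 2 = 2·1).
1 divides 36, so solutions exist.
Back-substituting, 141·(-167) + 406·(58) = 1.
So 141·(-167) ≡ 1 (mod 406); multiply by 36: t ≡ -6012 (mod 406).
Smallest nonnegative: t = -6012 mod 406 = 78.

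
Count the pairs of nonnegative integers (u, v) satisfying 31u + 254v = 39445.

gcd(254, 31) = 1.
By Bézout, 31*(41) + 254*(-5) = 1.
One solution: (27, 152).
General: u = 27 + 254t, v = 152 - 31t.
u ≥ 0 ⇒ t ≥ 0; v ≥ 0 ⇒ t ≤ 4. So t ∈ [0, 4]: 5 solutions.

5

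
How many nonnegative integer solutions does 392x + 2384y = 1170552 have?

gcd(2384, 392):
  2384 = 6·392 + 32
  392 = 12·32 + 8
  32 = 4·8
so gcd(2384, 392) = 8.
Back-substitute for Bézout coefficients:
  8 = 392 - 12·32
  ... = 392·(73) + 2384·(-12)
Scale by 146319: one solution is (10681287, -1755828). Reduce x mod 298: (73, 479).
General: x = 73 + 298t, y = 479 - 49t.
x ≥ 0 ⇒ t ≥ 0; y ≥ 0 ⇒ t ≤ 9. So t ∈ [0, 9]: 10 solutions.

10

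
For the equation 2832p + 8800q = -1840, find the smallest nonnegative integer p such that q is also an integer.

gcd(8800, 2832) = 16  (8800 = 3*2832 + 304, 2832 = 9*304 + 96, 304 = 3*96 + 16, 96 = 6*16).
16 divides -1840, so solutions exist.
Back-substituting, 2832*(-87) + 8800*(28) = 16.
Scale by -1840/16 = -115: (p₀, q₀) = (10005, -3220).
General solution: p = 10005 + 550t, q = -3220 - 177t for integer t.
p ≥ 0: smallest is 10005 mod 550 = 105 (at t = -18), with q = -34.

105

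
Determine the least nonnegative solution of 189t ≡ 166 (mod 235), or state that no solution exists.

119

gcd(235, 189) = 1  (235 = 1·189 + 46, 189 = 4·46 + 5, 46 = 9·5 + 1, 5 = 5·1).
1 divides 166, so solutions exist.
Back-substituting, 189·(-46) + 235·(37) = 1.
So 189·(-46) ≡ 1 (mod 235); multiply by 166: t ≡ -7636 (mod 235).
Smallest nonnegative: t = -7636 mod 235 = 119.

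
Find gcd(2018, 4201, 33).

gcd(4201, 2018) = 1  (4201 = 2×2018 + 165, 2018 = 12×165 + 38, 165 = 4×38 + 13, 38 = 2×13 + 12, 13 = 1×12 + 1, 12 = 12×1).
gcd(1, 33) = 1.

1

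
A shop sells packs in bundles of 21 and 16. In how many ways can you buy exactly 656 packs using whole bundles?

2

Need nonnegative integers with 21j + 16k = 656.
gcd(21, 16) = 1, and 21·(-3) + 16·(4) = 1.
So (j₀, k₀) = (-1968, 2624); general j = -1968 + 16t, k = 2624 - 21t.
j ≥ 0 ⇒ t ≥ 123; k ≥ 0 ⇒ t ≤ 124. That's 2 values of t.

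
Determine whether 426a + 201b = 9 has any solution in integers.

yes

gcd(426, 201) = 3  (426 = 2×201 + 24, 201 = 8×24 + 9, 24 = 2×9 + 6, 9 = 1×6 + 3, 6 = 2×3).
3 divides 9, so integer solutions exist.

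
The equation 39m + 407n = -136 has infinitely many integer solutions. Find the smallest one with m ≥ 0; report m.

80

gcd(407, 39) = 1  (407 = 10·39 + 17, 39 = 2·17 + 5, 17 = 3·5 + 2, 5 = 2·2 + 1, 2 = 2·1).
1 divides -136, so solutions exist.
Back-substituting, 39·(167) + 407·(-16) = 1.
Scale by -136/1 = -136: (m₀, n₀) = (-22712, 2176).
General solution: m = -22712 + 407t, n = 2176 - 39t for integer t.
m ≥ 0: smallest is -22712 mod 407 = 80 (at t = 56), with n = -8.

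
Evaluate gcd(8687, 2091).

17

gcd(8687, 2091):
  8687 = 4×2091 + 323
  2091 = 6×323 + 153
  323 = 2×153 + 17
  153 = 9×17
so gcd(8687, 2091) = 17.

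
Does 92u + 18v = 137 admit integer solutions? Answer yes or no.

gcd(92, 18) = 2  (92 = 5×18 + 2, 18 = 9×2).
2 does not divide 137 (remainder 1), so no integer solutions.

no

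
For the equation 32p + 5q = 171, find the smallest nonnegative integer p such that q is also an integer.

3

gcd(32, 5):
  32 = 6*5 + 2
  5 = 2*2 + 1
  2 = 2*1
so gcd(32, 5) = 1.
1 divides 171, so solutions exist.
Back-substitute for Bézout coefficients:
  1 = 5 - 2*2
  ... = 32*(-2) + 5*(13)
Scale by 171/1 = 171: (p₀, q₀) = (-342, 2223).
General solution: p = -342 + 5t, q = 2223 - 32t for integer t.
p ≥ 0: smallest is -342 mod 5 = 3 (at t = 69), with q = 15.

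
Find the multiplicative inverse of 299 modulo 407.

gcd(407, 299) = 1.
By Bézout, 299*(-49) + 407*(36) = 1.
So 299*-49 ≡ 1 (mod 407), and -49 mod 407 = 358.

358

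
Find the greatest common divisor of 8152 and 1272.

gcd(8152, 1272):
  8152 = 6*1272 + 520
  1272 = 2*520 + 232
  520 = 2*232 + 56
  232 = 4*56 + 8
  56 = 7*8
so gcd(8152, 1272) = 8.

8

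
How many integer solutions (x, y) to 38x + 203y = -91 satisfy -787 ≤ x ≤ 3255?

20

gcd(203, 38) = 1.
By Bézout, 38×(-16) + 203×(3) = 1.
Particular solution: (35, -7).
General solution: x = 35 + 203t, y = -7 - 38t for integer t.
-787 ≤ 35 + 203t ≤ 3255 gives t ∈ [-4, 15], which is 20 values.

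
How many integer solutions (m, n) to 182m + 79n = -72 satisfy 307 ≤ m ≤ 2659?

30

gcd(182, 79) = 1  (182 = 2*79 + 24, 79 = 3*24 + 7, 24 = 3*7 + 3, 7 = 2*3 + 1, 3 = 3*1).
Back-substituting, 182*(-23) + 79*(53) = 1.
Scale by -72: particular solution (1656, -3816); reduce m mod 79: (76, -176).
General solution: m = 76 + 79t, n = -176 - 182t for integer t.
307 ≤ 76 + 79t ≤ 2659 gives t ∈ [3, 32], which is 30 values.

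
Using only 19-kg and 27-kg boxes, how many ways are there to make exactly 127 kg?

1

Need nonnegative integers with 19j + 27k = 127.
gcd(19, 27) = 1, and 19·(10) + 27·(-7) = 1.
So (j₀, k₀) = (1270, -889); general j = 1270 + 27t, k = -889 - 19t.
j ≥ 0 ⇒ t ≥ -47; k ≥ 0 ⇒ t ≤ -47. That's 1 value of t.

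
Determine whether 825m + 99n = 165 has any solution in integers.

gcd(825, 99) = 33  (825 = 8*99 + 33, 99 = 3*33).
33 divides 165, so integer solutions exist.

yes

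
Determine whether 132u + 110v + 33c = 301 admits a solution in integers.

gcd(132, 110) = 22.
gcd(22, 33) = 11.
11 does not divide 301 (remainder 4), so no integer solutions.

no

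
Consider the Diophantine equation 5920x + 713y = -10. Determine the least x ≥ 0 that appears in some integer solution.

gcd(5920, 713):
  5920 = 8×713 + 216
  713 = 3×216 + 65
  216 = 3×65 + 21
  65 = 3×21 + 2
  21 = 10×2 + 1
  2 = 2×1
so gcd(5920, 713) = 1.
1 divides -10, so solutions exist.
Back-substitute for Bézout coefficients:
  1 = 21 - 10×2
  ... = 5920×(340) + 713×(-2823)
Scale by -10/1 = -10: (x₀, y₀) = (-3400, 28230).
General solution: x = -3400 + 713t, y = 28230 - 5920t for integer t.
x ≥ 0: smallest is -3400 mod 713 = 165 (at t = 5), with y = -1370.

165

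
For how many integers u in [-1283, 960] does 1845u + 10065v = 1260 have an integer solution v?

3

gcd(10065, 1845) = 15  (10065 = 5·1845 + 840, 1845 = 2·840 + 165, 840 = 5·165 + 15, 165 = 11·15).
Back-substituting, 1845·(-60) + 10065·(11) = 15.
Scale by 84: particular solution (-5040, 924); reduce u mod 671: (328, -60).
General solution: u = 328 + 671t, v = -60 - 123t for integer t.
-1283 ≤ 328 + 671t ≤ 960 gives t ∈ [-2, 0], which is 3 values.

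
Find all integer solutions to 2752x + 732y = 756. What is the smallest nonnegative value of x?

108

gcd(2752, 732):
  2752 = 3*732 + 556
  732 = 1*556 + 176
  556 = 3*176 + 28
  176 = 6*28 + 8
  28 = 3*8 + 4
  8 = 2*4
so gcd(2752, 732) = 4.
4 divides 756, so solutions exist.
Back-substitute for Bézout coefficients:
  4 = 28 - 3*8
  ... = 2752*(79) + 732*(-297)
Scale by 756/4 = 189: (x₀, y₀) = (14931, -56133).
General solution: x = 14931 + 183t, y = -56133 - 688t for integer t.
x ≥ 0: smallest is 14931 mod 183 = 108 (at t = -81), with y = -405.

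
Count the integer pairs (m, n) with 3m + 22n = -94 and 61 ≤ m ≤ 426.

gcd(22, 3):
  22 = 7×3 + 1
  3 = 3×1
so gcd(22, 3) = 1.
Back-substitute for Bézout coefficients:
  1 = 22 - 7×3
  ... = 3×(-7) + 22×(1)
Scale by -94: particular solution (658, -94); reduce m mod 22: (20, -7).
General solution: m = 20 + 22t, n = -7 - 3t for integer t.
61 ≤ 20 + 22t ≤ 426 gives t ∈ [2, 18], which is 17 values.

17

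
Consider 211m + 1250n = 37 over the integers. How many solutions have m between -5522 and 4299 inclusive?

gcd(1250, 211):
  1250 = 5*211 + 195
  211 = 1*195 + 16
  195 = 12*16 + 3
  16 = 5*3 + 1
  3 = 3*1
so gcd(1250, 211) = 1.
Back-substitute for Bézout coefficients:
  1 = 16 - 5*3
  ... = 211*(391) + 1250*(-66)
Scale by 37: particular solution (14467, -2442); reduce m mod 1250: (717, -121).
General solution: m = 717 + 1250t, n = -121 - 211t for integer t.
-5522 ≤ 717 + 1250t ≤ 4299 gives t ∈ [-4, 2], which is 7 values.

7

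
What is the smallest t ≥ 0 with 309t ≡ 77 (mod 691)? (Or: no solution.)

244

gcd(691, 309) = 1.
1 divides 77, so solutions exist.
By Bézout, 309·(-284) + 691·(127) = 1.
So 309·(-284) ≡ 1 (mod 691); multiply by 77: t ≡ -21868 (mod 691).
Smallest nonnegative: t = -21868 mod 691 = 244.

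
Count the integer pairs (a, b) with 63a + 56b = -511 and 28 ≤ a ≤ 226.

gcd(63, 56) = 7  (63 = 1×56 + 7, 56 = 8×7).
Back-substituting, 63×(1) + 56×(-1) = 7.
Scale by -73: particular solution (-73, 73); reduce a mod 8: (7, -17).
General solution: a = 7 + 8t, b = -17 - 9t for integer t.
28 ≤ 7 + 8t ≤ 226 gives t ∈ [3, 27], which is 25 values.

25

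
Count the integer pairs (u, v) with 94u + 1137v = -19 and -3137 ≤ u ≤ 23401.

24

gcd(1137, 94):
  1137 = 12×94 + 9
  94 = 10×9 + 4
  9 = 2×4 + 1
  4 = 4×1
so gcd(1137, 94) = 1.
Back-substitute for Bézout coefficients:
  1 = 9 - 2×4
  ... = 94×(-254) + 1137×(21)
Scale by -19: particular solution (4826, -399); reduce u mod 1137: (278, -23).
General solution: u = 278 + 1137t, v = -23 - 94t for integer t.
-3137 ≤ 278 + 1137t ≤ 23401 gives t ∈ [-3, 20], which is 24 values.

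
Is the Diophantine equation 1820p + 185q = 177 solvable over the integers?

no

gcd(1820, 185) = 5.
5 does not divide 177 (remainder 2), so no integer solutions.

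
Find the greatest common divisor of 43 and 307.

1

gcd(307, 43):
  307 = 7*43 + 6
  43 = 7*6 + 1
  6 = 6*1
so gcd(307, 43) = 1.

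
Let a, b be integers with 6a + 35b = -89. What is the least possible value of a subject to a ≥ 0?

gcd(35, 6):
  35 = 5·6 + 5
  6 = 1·5 + 1
  5 = 5·1
so gcd(35, 6) = 1.
1 divides -89, so solutions exist.
Back-substitute for Bézout coefficients:
  1 = 6 - 1·5
  ... = 6·(6) + 35·(-1)
Scale by -89/1 = -89: (a₀, b₀) = (-534, 89).
General solution: a = -534 + 35t, b = 89 - 6t for integer t.
a ≥ 0: smallest is -534 mod 35 = 26 (at t = 16), with b = -7.

26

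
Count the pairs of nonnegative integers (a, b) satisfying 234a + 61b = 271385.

gcd(234, 61):
  234 = 3·61 + 51
  61 = 1·51 + 10
  51 = 5·10 + 1
  10 = 10·1
so gcd(234, 61) = 1.
Back-substitute for Bézout coefficients:
  1 = 51 - 5·10
  ... = 234·(6) + 61·(-23)
Scale by 271385: one solution is (1628310, -6241855). Reduce a mod 61: (37, 4307).
General: a = 37 + 61t, b = 4307 - 234t.
a ≥ 0 ⇒ t ≥ 0; b ≥ 0 ⇒ t ≤ 18. So t ∈ [0, 18]: 19 solutions.

19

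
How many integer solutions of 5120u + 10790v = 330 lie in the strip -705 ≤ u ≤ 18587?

18

gcd(10790, 5120):
  10790 = 2·5120 + 550
  5120 = 9·550 + 170
  550 = 3·170 + 40
  170 = 4·40 + 10
  40 = 4·10
so gcd(10790, 5120) = 10.
Back-substitute for Bézout coefficients:
  10 = 170 - 4·40
  ... = 5120·(255) + 10790·(-121)
Scale by 33: particular solution (8415, -3993); reduce u mod 1079: (862, -409).
General solution: u = 862 + 1079t, v = -409 - 512t for integer t.
-705 ≤ 862 + 1079t ≤ 18587 gives t ∈ [-1, 16], which is 18 values.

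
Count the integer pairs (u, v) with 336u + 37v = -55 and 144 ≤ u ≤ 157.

gcd(336, 37):
  336 = 9·37 + 3
  37 = 12·3 + 1
  3 = 3·1
so gcd(336, 37) = 1.
Back-substitute for Bézout coefficients:
  1 = 37 - 12·3
  ... = 336·(-12) + 37·(109)
Scale by -55: particular solution (660, -5995); reduce u mod 37: (31, -283).
General solution: u = 31 + 37t, v = -283 - 336t for integer t.
144 ≤ 31 + 37t ≤ 157 gives t ∈ [4, 3], which is 0 values.

0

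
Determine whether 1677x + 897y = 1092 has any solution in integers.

gcd(1677, 897) = 39  (1677 = 1·897 + 780, 897 = 1·780 + 117, 780 = 6·117 + 78, 117 = 1·78 + 39, 78 = 2·39).
39 divides 1092, so integer solutions exist.

yes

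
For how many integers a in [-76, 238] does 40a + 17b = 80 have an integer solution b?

gcd(40, 17) = 1.
By Bézout, 40*(3) + 17*(-7) = 1.
Particular solution: (2, 0).
General solution: a = 2 + 17t, b = 0 - 40t for integer t.
-76 ≤ 2 + 17t ≤ 238 gives t ∈ [-4, 13], which is 18 values.

18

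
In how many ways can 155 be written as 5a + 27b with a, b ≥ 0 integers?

gcd(27, 5) = 1  (27 = 5*5 + 2, 5 = 2*2 + 1, 2 = 2*1).
Back-substituting, 5*(11) + 27*(-2) = 1.
Scale by 155: one solution is (1705, -310). Reduce a mod 27: (4, 5).
General: a = 4 + 27t, b = 5 - 5t.
a ≥ 0 ⇒ t ≥ 0; b ≥ 0 ⇒ t ≤ 1. So t ∈ [0, 1]: 2 solutions.

2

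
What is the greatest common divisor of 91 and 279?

gcd(279, 91):
  279 = 3·91 + 6
  91 = 15·6 + 1
  6 = 6·1
so gcd(279, 91) = 1.

1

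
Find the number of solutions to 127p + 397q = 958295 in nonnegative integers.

19

gcd(397, 127) = 1  (397 = 3*127 + 16, 127 = 7*16 + 15, 16 = 1*15 + 1, 15 = 15*1).
Back-substituting, 127*(-25) + 397*(8) = 1.
Scale by 958295: one solution is (-23957375, 7666360). Reduce p mod 397: (384, 2291).
General: p = 384 + 397t, q = 2291 - 127t.
p ≥ 0 ⇒ t ≥ 0; q ≥ 0 ⇒ t ≤ 18. So t ∈ [0, 18]: 19 solutions.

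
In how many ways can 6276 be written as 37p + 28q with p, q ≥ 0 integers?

gcd(37, 28) = 1.
By Bézout, 37·(-3) + 28·(4) = 1.
One solution: (16, 203).
General: p = 16 + 28t, q = 203 - 37t.
p ≥ 0 ⇒ t ≥ 0; q ≥ 0 ⇒ t ≤ 5. So t ∈ [0, 5]: 6 solutions.

6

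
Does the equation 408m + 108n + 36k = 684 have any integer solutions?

gcd(408, 108):
  408 = 3×108 + 84
  108 = 1×84 + 24
  84 = 3×24 + 12
  24 = 2×12
so gcd(408, 108) = 12.
gcd(12, 36) = 12.
12 divides 684, so integer solutions exist.

yes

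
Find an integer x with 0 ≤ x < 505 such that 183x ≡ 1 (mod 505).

287

gcd(505, 183) = 1  (505 = 2·183 + 139, 183 = 1·139 + 44, 139 = 3·44 + 7, 44 = 6·7 + 2, 7 = 3·2 + 1, 2 = 2·1).
Back-substituting, 183·(-218) + 505·(79) = 1.
So 183·-218 ≡ 1 (mod 505), and -218 mod 505 = 287.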